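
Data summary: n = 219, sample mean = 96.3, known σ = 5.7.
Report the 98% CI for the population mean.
(95.40, 97.20)

z-interval (σ known):
z* = 2.326 for 98% confidence

Margin of error = z* · σ/√n = 2.326 · 5.7/√219 = 0.90

CI: (96.3 - 0.90, 96.3 + 0.90) = (95.40, 97.20)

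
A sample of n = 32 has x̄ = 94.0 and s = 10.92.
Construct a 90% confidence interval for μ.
(90.73, 97.27)

t-interval (σ unknown):
df = n - 1 = 31
t* = 1.696 for 90% confidence

Margin of error = t* · s/√n = 1.696 · 10.92/√32 = 3.27

CI: (90.73, 97.27)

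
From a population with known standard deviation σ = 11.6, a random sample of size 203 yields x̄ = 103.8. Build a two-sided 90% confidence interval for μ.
(102.46, 105.14)

z-interval (σ known):
z* = 1.645 for 90% confidence

Margin of error = z* · σ/√n = 1.645 · 11.6/√203 = 1.34

CI: (103.8 - 1.34, 103.8 + 1.34) = (102.46, 105.14)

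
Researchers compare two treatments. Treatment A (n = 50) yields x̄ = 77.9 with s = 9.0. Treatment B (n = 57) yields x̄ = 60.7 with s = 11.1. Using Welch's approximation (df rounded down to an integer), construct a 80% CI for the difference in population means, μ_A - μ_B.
(14.69, 19.71)

Difference: x̄₁ - x̄₂ = 17.20
SE = √(s₁²/n₁ + s₂²/n₂) = √(9.0²/50 + 11.1²/57) = 1.9446
df = 104.39 → 104 (Welch–Satterthwaite, rounded down)
t* = 1.290

CI: 17.20 ± 1.290 · 1.9446 = 17.20 ± 2.51 = (14.69, 19.71)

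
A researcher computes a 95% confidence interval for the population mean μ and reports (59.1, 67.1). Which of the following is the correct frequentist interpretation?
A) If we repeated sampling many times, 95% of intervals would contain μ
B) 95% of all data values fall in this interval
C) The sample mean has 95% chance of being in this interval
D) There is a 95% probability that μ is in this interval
A

A) Correct — this is the frequentist long-run coverage interpretation.
B) Wrong — a CI is about the parameter μ, not individual data values.
C) Wrong — x̄ is observed and sits in the interval by construction.
D) Wrong — μ is fixed; the randomness lives in the interval, not in μ.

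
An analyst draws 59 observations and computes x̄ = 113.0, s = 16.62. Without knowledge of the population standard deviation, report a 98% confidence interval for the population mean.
(107.82, 118.18)

t-interval (σ unknown):
df = n - 1 = 58
t* = 2.392 for 98% confidence

Margin of error = t* · s/√n = 2.392 · 16.62/√59 = 5.18

CI: (107.82, 118.18)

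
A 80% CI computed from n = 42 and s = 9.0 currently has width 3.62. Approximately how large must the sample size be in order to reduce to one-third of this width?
n ≈ 378

CI width ∝ 1/√n
To reduce width by factor 3, need √n to grow by 3 → need 3² = 9 times as many samples.

Current: n = 42, width = 3.62
New: n = 378, width ≈ 1.19

Width reduced by factor of 3.62/1.19 = 3.04.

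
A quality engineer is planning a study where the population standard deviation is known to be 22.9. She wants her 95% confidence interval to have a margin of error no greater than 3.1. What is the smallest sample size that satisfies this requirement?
n ≥ 210

For margin E ≤ 3.1:
n ≥ (z* · σ / E)²
n ≥ (1.960 · 22.9 / 3.1)²
n ≥ 209.63

Minimum n = 210 (rounding up)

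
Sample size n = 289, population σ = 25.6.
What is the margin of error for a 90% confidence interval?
Margin of error = 2.48

Margin of error = z* · σ/√n
= 1.645 · 25.6/√289
= 1.645 · 25.6/17.0000
= 2.48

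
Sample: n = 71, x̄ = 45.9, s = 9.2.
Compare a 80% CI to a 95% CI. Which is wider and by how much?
95% CI is wider by 1.52

df = 70
80% CI: t* = 1.294, (44.49, 47.31), width = 2 · t* · s/√n = 2.83
95% CI: t* = 1.994, (43.72, 48.08), width = 2 · t* · s/√n = 4.35

The 95% CI is wider by 4.35 - 2.83 = 1.52.
Higher confidence requires a wider interval.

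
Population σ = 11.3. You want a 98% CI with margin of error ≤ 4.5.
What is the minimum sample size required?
n ≥ 35

For margin E ≤ 4.5:
n ≥ (z* · σ / E)²
n ≥ (2.326 · 11.3 / 4.5)²
n ≥ 34.12

Minimum n = 35 (rounding up)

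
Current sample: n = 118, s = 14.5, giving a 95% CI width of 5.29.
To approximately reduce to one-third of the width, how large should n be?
n ≈ 1062

CI width ∝ 1/√n
To reduce width by factor 3, need √n to grow by 3 → need 3² = 9 times as many samples.

Current: n = 118, width = 5.29
New: n = 1062, width ≈ 1.75

Width reduced by factor of 5.29/1.75 = 3.02.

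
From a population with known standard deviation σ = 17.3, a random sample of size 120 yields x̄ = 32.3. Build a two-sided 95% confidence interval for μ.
(29.20, 35.40)

z-interval (σ known):
z* = 1.960 for 95% confidence

Margin of error = z* · σ/√n = 1.960 · 17.3/√120 = 3.10

CI: (32.3 - 3.10, 32.3 + 3.10) = (29.20, 35.40)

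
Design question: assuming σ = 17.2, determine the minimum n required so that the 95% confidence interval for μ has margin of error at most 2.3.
n ≥ 215

For margin E ≤ 2.3:
n ≥ (z* · σ / E)²
n ≥ (1.960 · 17.2 / 2.3)²
n ≥ 214.84

Minimum n = 215 (rounding up)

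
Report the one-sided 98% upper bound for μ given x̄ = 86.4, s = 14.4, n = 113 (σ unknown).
μ ≤ 89.21

Upper bound (one-sided):
t* = 2.078 (one-sided for 98%)
Upper bound = x̄ + t* · s/√n = 86.4 + 2.078 · 14.4/√113 = 89.21

We are 98% confident that μ ≤ 89.21.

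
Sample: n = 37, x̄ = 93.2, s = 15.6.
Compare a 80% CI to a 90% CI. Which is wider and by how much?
90% CI is wider by 1.96

df = 36
80% CI: t* = 1.306, (89.85, 96.55), width = 2 · t* · s/√n = 6.70
90% CI: t* = 1.688, (88.87, 97.53), width = 2 · t* · s/√n = 8.66

The 90% CI is wider by 8.66 - 6.70 = 1.96.
Higher confidence requires a wider interval.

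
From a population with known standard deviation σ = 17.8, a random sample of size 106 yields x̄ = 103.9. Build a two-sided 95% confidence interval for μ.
(100.51, 107.29)

z-interval (σ known):
z* = 1.960 for 95% confidence

Margin of error = z* · σ/√n = 1.960 · 17.8/√106 = 3.39

CI: (103.9 - 3.39, 103.9 + 3.39) = (100.51, 107.29)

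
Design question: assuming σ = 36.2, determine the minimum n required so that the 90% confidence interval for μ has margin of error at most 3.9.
n ≥ 234

For margin E ≤ 3.9:
n ≥ (z* · σ / E)²
n ≥ (1.645 · 36.2 / 3.9)²
n ≥ 233.14

Minimum n = 234 (rounding up)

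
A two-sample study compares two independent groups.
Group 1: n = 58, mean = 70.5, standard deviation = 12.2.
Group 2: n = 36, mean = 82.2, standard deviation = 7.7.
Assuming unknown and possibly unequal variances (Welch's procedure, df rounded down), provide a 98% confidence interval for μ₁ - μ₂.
(-16.56, -6.84)

Difference: x̄₁ - x̄₂ = -11.70
SE = √(s₁²/n₁ + s₂²/n₂) = √(12.2²/58 + 7.7²/36) = 2.0526
df = 91.96 → 91 (Welch–Satterthwaite, rounded down)
t* = 2.368

CI: -11.70 ± 2.368 · 2.0526 = -11.70 ± 4.86 = (-16.56, -6.84)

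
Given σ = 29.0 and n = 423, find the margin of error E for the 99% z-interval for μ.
Margin of error = 3.63

Margin of error = z* · σ/√n
= 2.576 · 29.0/√423
= 2.576 · 29.0/20.5670
= 3.63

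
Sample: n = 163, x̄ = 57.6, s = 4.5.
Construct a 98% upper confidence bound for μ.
μ ≤ 58.33

Upper bound (one-sided):
t* = 2.070 (one-sided for 98%)
Upper bound = x̄ + t* · s/√n = 57.6 + 2.070 · 4.5/√163 = 58.33

We are 98% confident that μ ≤ 58.33.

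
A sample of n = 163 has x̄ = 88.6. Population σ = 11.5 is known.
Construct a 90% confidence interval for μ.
(87.12, 90.08)

z-interval (σ known):
z* = 1.645 for 90% confidence

Margin of error = z* · σ/√n = 1.645 · 11.5/√163 = 1.48

CI: (88.6 - 1.48, 88.6 + 1.48) = (87.12, 90.08)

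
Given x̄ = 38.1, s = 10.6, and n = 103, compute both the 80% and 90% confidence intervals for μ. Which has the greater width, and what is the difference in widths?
90% CI is wider by 0.78

df = 102
80% CI: t* = 1.290, (36.75, 39.45), width = 2 · t* · s/√n = 2.69
90% CI: t* = 1.660, (36.37, 39.83), width = 2 · t* · s/√n = 3.47

The 90% CI is wider by 3.47 - 2.69 = 0.78.
Higher confidence requires a wider interval.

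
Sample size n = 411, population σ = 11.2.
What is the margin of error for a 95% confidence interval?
Margin of error = 1.08

Margin of error = z* · σ/√n
= 1.960 · 11.2/√411
= 1.960 · 11.2/20.2731
= 1.08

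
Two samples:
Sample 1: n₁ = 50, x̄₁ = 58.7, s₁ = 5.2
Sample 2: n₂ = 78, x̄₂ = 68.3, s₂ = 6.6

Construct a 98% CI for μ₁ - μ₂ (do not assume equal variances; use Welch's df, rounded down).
(-12.07, -7.13)

Difference: x̄₁ - x̄₂ = -9.60
SE = √(s₁²/n₁ + s₂²/n₂) = √(5.2²/50 + 6.6²/78) = 1.0485
df = 120.61 → 120 (Welch–Satterthwaite, rounded down)
t* = 2.358

CI: -9.60 ± 2.358 · 1.0485 = -9.60 ± 2.47 = (-12.07, -7.13)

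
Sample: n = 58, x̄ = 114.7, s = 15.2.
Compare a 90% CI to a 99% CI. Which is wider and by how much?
99% CI is wider by 3.97

df = 57
90% CI: t* = 1.672, (111.36, 118.04), width = 2 · t* · s/√n = 6.67
99% CI: t* = 2.665, (109.38, 120.02), width = 2 · t* · s/√n = 10.64

The 99% CI is wider by 10.64 - 6.67 = 3.97.
Higher confidence requires a wider interval.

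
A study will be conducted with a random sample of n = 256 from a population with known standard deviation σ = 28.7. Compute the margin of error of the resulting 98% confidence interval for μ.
Margin of error = 4.17

Margin of error = z* · σ/√n
= 2.326 · 28.7/√256
= 2.326 · 28.7/16.0000
= 4.17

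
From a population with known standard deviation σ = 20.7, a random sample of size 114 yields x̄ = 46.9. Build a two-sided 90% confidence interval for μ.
(43.71, 50.09)

z-interval (σ known):
z* = 1.645 for 90% confidence

Margin of error = z* · σ/√n = 1.645 · 20.7/√114 = 3.19

CI: (46.9 - 3.19, 46.9 + 3.19) = (43.71, 50.09)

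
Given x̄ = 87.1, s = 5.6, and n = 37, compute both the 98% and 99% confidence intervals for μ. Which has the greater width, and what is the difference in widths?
99% CI is wider by 0.53

df = 36
98% CI: t* = 2.434, (84.86, 89.34), width = 2 · t* · s/√n = 4.48
99% CI: t* = 2.719, (84.60, 89.60), width = 2 · t* · s/√n = 5.01

The 99% CI is wider by 5.01 - 4.48 = 0.53.
Higher confidence requires a wider interval.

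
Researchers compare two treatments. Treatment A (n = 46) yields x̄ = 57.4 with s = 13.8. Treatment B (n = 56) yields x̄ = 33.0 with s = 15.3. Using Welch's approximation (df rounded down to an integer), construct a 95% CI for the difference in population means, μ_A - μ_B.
(18.68, 30.12)

Difference: x̄₁ - x̄₂ = 24.40
SE = √(s₁²/n₁ + s₂²/n₂) = √(13.8²/46 + 15.3²/56) = 2.8845
df = 99.09 → 99 (Welch–Satterthwaite, rounded down)
t* = 1.984

CI: 24.40 ± 1.984 · 2.8845 = 24.40 ± 5.72 = (18.68, 30.12)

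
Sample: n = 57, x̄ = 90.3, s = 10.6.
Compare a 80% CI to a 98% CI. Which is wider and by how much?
98% CI is wider by 3.09

df = 56
80% CI: t* = 1.297, (88.48, 92.12), width = 2 · t* · s/√n = 3.64
98% CI: t* = 2.395, (86.94, 93.66), width = 2 · t* · s/√n = 6.73

The 98% CI is wider by 6.73 - 3.64 = 3.09.
Higher confidence requires a wider interval.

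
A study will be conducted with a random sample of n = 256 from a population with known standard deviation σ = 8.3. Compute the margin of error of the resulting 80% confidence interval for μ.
Margin of error = 0.67

Margin of error = z* · σ/√n
= 1.282 · 8.3/√256
= 1.282 · 8.3/16.0000
= 0.67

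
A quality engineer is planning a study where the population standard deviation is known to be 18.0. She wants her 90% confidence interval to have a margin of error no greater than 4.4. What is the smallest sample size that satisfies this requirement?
n ≥ 46

For margin E ≤ 4.4:
n ≥ (z* · σ / E)²
n ≥ (1.645 · 18.0 / 4.4)²
n ≥ 45.29

Minimum n = 46 (rounding up)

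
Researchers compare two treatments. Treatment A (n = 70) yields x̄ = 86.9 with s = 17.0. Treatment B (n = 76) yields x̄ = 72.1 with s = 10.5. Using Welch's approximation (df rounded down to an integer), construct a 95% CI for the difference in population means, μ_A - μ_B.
(10.12, 19.48)

Difference: x̄₁ - x̄₂ = 14.80
SE = √(s₁²/n₁ + s₂²/n₂) = √(17.0²/70 + 10.5²/76) = 2.3620
df = 113.16 → 113 (Welch–Satterthwaite, rounded down)
t* = 1.981

CI: 14.80 ± 1.981 · 2.3620 = 14.80 ± 4.68 = (10.12, 19.48)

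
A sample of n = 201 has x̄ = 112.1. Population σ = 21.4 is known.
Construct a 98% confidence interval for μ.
(108.59, 115.61)

z-interval (σ known):
z* = 2.326 for 98% confidence

Margin of error = z* · σ/√n = 2.326 · 21.4/√201 = 3.51

CI: (112.1 - 3.51, 112.1 + 3.51) = (108.59, 115.61)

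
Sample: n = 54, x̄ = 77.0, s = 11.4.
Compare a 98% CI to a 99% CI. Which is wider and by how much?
99% CI is wider by 0.85

df = 53
98% CI: t* = 2.399, (73.28, 80.72), width = 2 · t* · s/√n = 7.44
99% CI: t* = 2.672, (72.85, 81.15), width = 2 · t* · s/√n = 8.29

The 99% CI is wider by 8.29 - 7.44 = 0.85.
Higher confidence requires a wider interval.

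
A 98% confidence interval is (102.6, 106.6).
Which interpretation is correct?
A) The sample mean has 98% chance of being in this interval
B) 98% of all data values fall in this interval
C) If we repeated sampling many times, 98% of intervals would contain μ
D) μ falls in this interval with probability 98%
C

A) Wrong — x̄ is observed and sits in the interval by construction.
B) Wrong — a CI is about the parameter μ, not individual data values.
C) Correct — this is the frequentist long-run coverage interpretation.
D) Wrong — μ is fixed; the randomness lives in the interval, not in μ.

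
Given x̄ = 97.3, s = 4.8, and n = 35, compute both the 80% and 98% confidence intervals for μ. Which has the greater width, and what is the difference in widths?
98% CI is wider by 1.84

df = 34
80% CI: t* = 1.307, (96.24, 98.36), width = 2 · t* · s/√n = 2.12
98% CI: t* = 2.441, (95.32, 99.28), width = 2 · t* · s/√n = 3.96

The 98% CI is wider by 3.96 - 2.12 = 1.84.
Higher confidence requires a wider interval.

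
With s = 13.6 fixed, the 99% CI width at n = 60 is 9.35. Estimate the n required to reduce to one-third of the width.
n ≈ 540

CI width ∝ 1/√n
To reduce width by factor 3, need √n to grow by 3 → need 3² = 9 times as many samples.

Current: n = 60, width = 9.35
New: n = 540, width ≈ 3.03

Width reduced by factor of 9.35/3.03 = 3.09.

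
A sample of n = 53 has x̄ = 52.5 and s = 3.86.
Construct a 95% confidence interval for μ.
(51.44, 53.56)

t-interval (σ unknown):
df = n - 1 = 52
t* = 2.007 for 95% confidence

Margin of error = t* · s/√n = 2.007 · 3.86/√53 = 1.06

CI: (51.44, 53.56)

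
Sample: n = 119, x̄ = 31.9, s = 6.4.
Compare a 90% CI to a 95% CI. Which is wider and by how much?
95% CI is wider by 0.37

df = 118
90% CI: t* = 1.658, (30.93, 32.87), width = 2 · t* · s/√n = 1.95
95% CI: t* = 1.980, (30.74, 33.06), width = 2 · t* · s/√n = 2.32

The 95% CI is wider by 2.32 - 1.95 = 0.37.
Higher confidence requires a wider interval.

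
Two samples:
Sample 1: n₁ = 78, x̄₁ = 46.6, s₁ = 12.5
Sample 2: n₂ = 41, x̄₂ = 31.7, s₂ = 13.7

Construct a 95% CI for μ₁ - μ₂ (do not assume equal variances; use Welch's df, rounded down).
(9.79, 20.01)

Difference: x̄₁ - x̄₂ = 14.90
SE = √(s₁²/n₁ + s₂²/n₂) = √(12.5²/78 + 13.7²/41) = 2.5653
df = 75.19 → 75 (Welch–Satterthwaite, rounded down)
t* = 1.992

CI: 14.90 ± 1.992 · 2.5653 = 14.90 ± 5.11 = (9.79, 20.01)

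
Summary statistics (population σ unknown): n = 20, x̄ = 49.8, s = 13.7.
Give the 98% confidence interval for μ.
(42.02, 57.58)

t-interval (σ unknown):
df = n - 1 = 19
t* = 2.539 for 98% confidence

Margin of error = t* · s/√n = 2.539 · 13.7/√20 = 7.78

CI: (42.02, 57.58)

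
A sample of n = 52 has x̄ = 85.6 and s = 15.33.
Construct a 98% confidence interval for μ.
(80.49, 90.71)

t-interval (σ unknown):
df = n - 1 = 51
t* = 2.402 for 98% confidence

Margin of error = t* · s/√n = 2.402 · 15.33/√52 = 5.11

CI: (80.49, 90.71)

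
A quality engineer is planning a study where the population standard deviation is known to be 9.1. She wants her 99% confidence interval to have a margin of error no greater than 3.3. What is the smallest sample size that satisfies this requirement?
n ≥ 51

For margin E ≤ 3.3:
n ≥ (z* · σ / E)²
n ≥ (2.576 · 9.1 / 3.3)²
n ≥ 50.46

Minimum n = 51 (rounding up)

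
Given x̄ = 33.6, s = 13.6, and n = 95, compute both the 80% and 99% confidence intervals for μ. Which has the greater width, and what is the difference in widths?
99% CI is wider by 3.74

df = 94
80% CI: t* = 1.291, (31.80, 35.40), width = 2 · t* · s/√n = 3.60
99% CI: t* = 2.629, (29.93, 37.27), width = 2 · t* · s/√n = 7.34

The 99% CI is wider by 7.34 - 3.60 = 3.74.
Higher confidence requires a wider interval.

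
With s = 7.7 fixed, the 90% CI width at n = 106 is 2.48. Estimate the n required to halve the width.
n ≈ 424

CI width ∝ 1/√n
To reduce width by factor 2, need √n to grow by 2 → need 2² = 4 times as many samples.

Current: n = 106, width = 2.48
New: n = 424, width ≈ 1.23

Width reduced by factor of 2.48/1.23 = 2.02.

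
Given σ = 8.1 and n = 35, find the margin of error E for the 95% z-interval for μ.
Margin of error = 2.68

Margin of error = z* · σ/√n
= 1.960 · 8.1/√35
= 1.960 · 8.1/5.9161
= 2.68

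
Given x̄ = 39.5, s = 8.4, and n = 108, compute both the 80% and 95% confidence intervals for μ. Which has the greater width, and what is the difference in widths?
95% CI is wider by 1.11

df = 107
80% CI: t* = 1.290, (38.46, 40.54), width = 2 · t* · s/√n = 2.09
95% CI: t* = 1.982, (37.90, 41.10), width = 2 · t* · s/√n = 3.20

The 95% CI is wider by 3.20 - 2.09 = 1.11.
Higher confidence requires a wider interval.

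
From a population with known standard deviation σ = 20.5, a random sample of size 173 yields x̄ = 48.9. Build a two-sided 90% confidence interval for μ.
(46.34, 51.46)

z-interval (σ known):
z* = 1.645 for 90% confidence

Margin of error = z* · σ/√n = 1.645 · 20.5/√173 = 2.56

CI: (48.9 - 2.56, 48.9 + 2.56) = (46.34, 51.46)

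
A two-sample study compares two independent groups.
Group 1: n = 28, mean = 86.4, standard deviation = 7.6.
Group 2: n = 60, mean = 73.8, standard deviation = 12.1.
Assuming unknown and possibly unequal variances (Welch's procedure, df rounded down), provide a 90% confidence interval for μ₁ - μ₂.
(9.07, 16.13)

Difference: x̄₁ - x̄₂ = 12.60
SE = √(s₁²/n₁ + s₂²/n₂) = √(7.6²/28 + 12.1²/60) = 2.1220
df = 78.43 → 78 (Welch–Satterthwaite, rounded down)
t* = 1.665

CI: 12.60 ± 1.665 · 2.1220 = 12.60 ± 3.53 = (9.07, 16.13)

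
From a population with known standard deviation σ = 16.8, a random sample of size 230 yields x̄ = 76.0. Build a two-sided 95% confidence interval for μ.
(73.83, 78.17)

z-interval (σ known):
z* = 1.960 for 95% confidence

Margin of error = z* · σ/√n = 1.960 · 16.8/√230 = 2.17

CI: (76.0 - 2.17, 76.0 + 2.17) = (73.83, 78.17)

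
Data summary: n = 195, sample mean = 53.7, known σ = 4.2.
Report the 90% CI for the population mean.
(53.21, 54.19)

z-interval (σ known):
z* = 1.645 for 90% confidence

Margin of error = z* · σ/√n = 1.645 · 4.2/√195 = 0.49

CI: (53.7 - 0.49, 53.7 + 0.49) = (53.21, 54.19)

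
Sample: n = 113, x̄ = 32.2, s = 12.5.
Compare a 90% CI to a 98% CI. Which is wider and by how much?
98% CI is wider by 1.65

df = 112
90% CI: t* = 1.659, (30.25, 34.15), width = 2 · t* · s/√n = 3.90
98% CI: t* = 2.360, (29.42, 34.98), width = 2 · t* · s/√n = 5.55

The 98% CI is wider by 5.55 - 3.90 = 1.65.
Higher confidence requires a wider interval.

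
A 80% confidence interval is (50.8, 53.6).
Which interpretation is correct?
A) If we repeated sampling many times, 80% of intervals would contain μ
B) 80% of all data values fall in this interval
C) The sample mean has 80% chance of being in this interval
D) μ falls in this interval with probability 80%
A

A) Correct — this is the frequentist long-run coverage interpretation.
B) Wrong — a CI is about the parameter μ, not individual data values.
C) Wrong — x̄ is observed and sits in the interval by construction.
D) Wrong — μ is fixed; the randomness lives in the interval, not in μ.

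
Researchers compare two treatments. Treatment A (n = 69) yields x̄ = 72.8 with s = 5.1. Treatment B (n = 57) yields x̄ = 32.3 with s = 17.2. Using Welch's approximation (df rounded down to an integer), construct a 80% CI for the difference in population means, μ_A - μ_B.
(37.44, 43.56)

Difference: x̄₁ - x̄₂ = 40.50
SE = √(s₁²/n₁ + s₂²/n₂) = √(5.1²/69 + 17.2²/57) = 2.3595
df = 64.15 → 64 (Welch–Satterthwaite, rounded down)
t* = 1.295

CI: 40.50 ± 1.295 · 2.3595 = 40.50 ± 3.06 = (37.44, 43.56)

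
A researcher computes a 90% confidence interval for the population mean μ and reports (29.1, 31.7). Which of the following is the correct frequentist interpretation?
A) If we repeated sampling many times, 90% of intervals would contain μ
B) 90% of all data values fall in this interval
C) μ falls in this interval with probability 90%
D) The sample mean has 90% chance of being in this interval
A

A) Correct — this is the frequentist long-run coverage interpretation.
B) Wrong — a CI is about the parameter μ, not individual data values.
C) Wrong — μ is fixed; the randomness lives in the interval, not in μ.
D) Wrong — x̄ is observed and sits in the interval by construction.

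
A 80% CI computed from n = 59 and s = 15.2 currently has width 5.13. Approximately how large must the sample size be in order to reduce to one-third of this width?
n ≈ 531

CI width ∝ 1/√n
To reduce width by factor 3, need √n to grow by 3 → need 3² = 9 times as many samples.

Current: n = 59, width = 5.13
New: n = 531, width ≈ 1.69

Width reduced by factor of 5.13/1.69 = 3.04.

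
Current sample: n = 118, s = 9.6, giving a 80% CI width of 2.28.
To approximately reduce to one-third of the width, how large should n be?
n ≈ 1062

CI width ∝ 1/√n
To reduce width by factor 3, need √n to grow by 3 → need 3² = 9 times as many samples.

Current: n = 118, width = 2.28
New: n = 1062, width ≈ 0.76

Width reduced by factor of 2.28/0.76 = 3.00.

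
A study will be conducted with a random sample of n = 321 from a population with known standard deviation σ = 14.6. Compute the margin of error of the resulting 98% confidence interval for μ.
Margin of error = 1.90

Margin of error = z* · σ/√n
= 2.326 · 14.6/√321
= 2.326 · 14.6/17.9165
= 1.90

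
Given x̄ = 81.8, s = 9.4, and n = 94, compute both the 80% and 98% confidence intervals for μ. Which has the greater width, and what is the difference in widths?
98% CI is wider by 2.09

df = 93
80% CI: t* = 1.291, (80.55, 83.05), width = 2 · t* · s/√n = 2.50
98% CI: t* = 2.367, (79.51, 84.09), width = 2 · t* · s/√n = 4.59

The 98% CI is wider by 4.59 - 2.50 = 2.09.
Higher confidence requires a wider interval.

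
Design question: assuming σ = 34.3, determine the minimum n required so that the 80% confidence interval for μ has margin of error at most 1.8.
n ≥ 597

For margin E ≤ 1.8:
n ≥ (z* · σ / E)²
n ≥ (1.282 · 34.3 / 1.8)²
n ≥ 596.79

Minimum n = 597 (rounding up)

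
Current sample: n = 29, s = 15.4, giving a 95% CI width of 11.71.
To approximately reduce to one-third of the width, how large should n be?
n ≈ 261

CI width ∝ 1/√n
To reduce width by factor 3, need √n to grow by 3 → need 3² = 9 times as many samples.

Current: n = 29, width = 11.71
New: n = 261, width ≈ 3.75

Width reduced by factor of 11.71/3.75 = 3.12.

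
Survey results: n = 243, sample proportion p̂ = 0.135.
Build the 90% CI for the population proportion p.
(0.099, 0.171)

Proportion CI:
SE = √(p̂(1-p̂)/n) = √(0.135 · 0.865 / 243) = 0.02192

z* = 1.645
Margin = z* · SE = 1.645 · 0.02192 = 0.0361

CI: 0.135 ± 0.0361 = (0.099, 0.171)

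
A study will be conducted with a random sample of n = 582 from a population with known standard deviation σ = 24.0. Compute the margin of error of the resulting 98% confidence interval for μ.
Margin of error = 2.31

Margin of error = z* · σ/√n
= 2.326 · 24.0/√582
= 2.326 · 24.0/24.1247
= 2.31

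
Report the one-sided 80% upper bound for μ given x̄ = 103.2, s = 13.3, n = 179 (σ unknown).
μ ≤ 104.04

Upper bound (one-sided):
t* = 0.844 (one-sided for 80%)
Upper bound = x̄ + t* · s/√n = 103.2 + 0.844 · 13.3/√179 = 104.04

We are 80% confident that μ ≤ 104.04.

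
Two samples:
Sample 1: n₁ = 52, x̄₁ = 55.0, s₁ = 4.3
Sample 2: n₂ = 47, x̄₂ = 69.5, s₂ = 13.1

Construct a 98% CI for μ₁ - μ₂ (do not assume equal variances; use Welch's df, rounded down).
(-19.30, -9.70)

Difference: x̄₁ - x̄₂ = -14.50
SE = √(s₁²/n₁ + s₂²/n₂) = √(4.3²/52 + 13.1²/47) = 2.0017
df = 54.93 → 54 (Welch–Satterthwaite, rounded down)
t* = 2.397

CI: -14.50 ± 2.397 · 2.0017 = -14.50 ± 4.80 = (-19.30, -9.70)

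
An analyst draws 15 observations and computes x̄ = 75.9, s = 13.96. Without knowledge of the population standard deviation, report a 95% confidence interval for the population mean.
(68.17, 83.63)

t-interval (σ unknown):
df = n - 1 = 14
t* = 2.145 for 95% confidence

Margin of error = t* · s/√n = 2.145 · 13.96/√15 = 7.73

CI: (68.17, 83.63)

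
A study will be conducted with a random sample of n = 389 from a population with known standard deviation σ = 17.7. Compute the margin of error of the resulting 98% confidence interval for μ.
Margin of error = 2.09

Margin of error = z* · σ/√n
= 2.326 · 17.7/√389
= 2.326 · 17.7/19.7231
= 2.09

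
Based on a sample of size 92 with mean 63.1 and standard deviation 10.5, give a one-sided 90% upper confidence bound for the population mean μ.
μ ≤ 64.51

Upper bound (one-sided):
t* = 1.291 (one-sided for 90%)
Upper bound = x̄ + t* · s/√n = 63.1 + 1.291 · 10.5/√92 = 64.51

We are 90% confident that μ ≤ 64.51.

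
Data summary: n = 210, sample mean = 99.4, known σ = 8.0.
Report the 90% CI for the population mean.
(98.49, 100.31)

z-interval (σ known):
z* = 1.645 for 90% confidence

Margin of error = z* · σ/√n = 1.645 · 8.0/√210 = 0.91

CI: (99.4 - 0.91, 99.4 + 0.91) = (98.49, 100.31)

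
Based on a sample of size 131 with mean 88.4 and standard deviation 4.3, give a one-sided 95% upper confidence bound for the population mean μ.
μ ≤ 89.02

Upper bound (one-sided):
t* = 1.657 (one-sided for 95%)
Upper bound = x̄ + t* · s/√n = 88.4 + 1.657 · 4.3/√131 = 89.02

We are 95% confident that μ ≤ 89.02.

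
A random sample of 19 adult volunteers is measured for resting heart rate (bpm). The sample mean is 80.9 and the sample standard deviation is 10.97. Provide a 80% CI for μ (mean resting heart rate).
(77.55, 84.25)

t-interval (σ unknown):
df = n - 1 = 18
t* = 1.330 for 80% confidence

Margin of error = t* · s/√n = 1.330 · 10.97/√19 = 3.35

CI: (77.55, 84.25)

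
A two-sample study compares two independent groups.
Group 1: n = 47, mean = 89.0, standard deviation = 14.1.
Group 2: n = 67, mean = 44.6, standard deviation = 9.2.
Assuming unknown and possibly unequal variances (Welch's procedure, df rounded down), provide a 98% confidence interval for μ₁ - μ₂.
(38.82, 49.98)

Difference: x̄₁ - x̄₂ = 44.40
SE = √(s₁²/n₁ + s₂²/n₂) = √(14.1²/47 + 9.2²/67) = 2.3438
df = 73.04 → 73 (Welch–Satterthwaite, rounded down)
t* = 2.379

CI: 44.40 ± 2.379 · 2.3438 = 44.40 ± 5.58 = (38.82, 49.98)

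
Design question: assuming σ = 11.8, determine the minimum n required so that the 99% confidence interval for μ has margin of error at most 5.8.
n ≥ 28

For margin E ≤ 5.8:
n ≥ (z* · σ / E)²
n ≥ (2.576 · 11.8 / 5.8)²
n ≥ 27.47

Minimum n = 28 (rounding up)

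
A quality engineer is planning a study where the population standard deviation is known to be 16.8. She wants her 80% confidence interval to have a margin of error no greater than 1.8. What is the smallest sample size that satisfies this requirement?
n ≥ 144

For margin E ≤ 1.8:
n ≥ (z* · σ / E)²
n ≥ (1.282 · 16.8 / 1.8)²
n ≥ 143.17

Minimum n = 144 (rounding up)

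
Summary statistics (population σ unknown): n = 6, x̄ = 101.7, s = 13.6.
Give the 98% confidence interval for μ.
(83.02, 120.38)

t-interval (σ unknown):
df = n - 1 = 5
t* = 3.365 for 98% confidence

Margin of error = t* · s/√n = 3.365 · 13.6/√6 = 18.68

CI: (83.02, 120.38)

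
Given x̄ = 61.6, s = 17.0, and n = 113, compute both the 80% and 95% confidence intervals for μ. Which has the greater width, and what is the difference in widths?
95% CI is wider by 2.22

df = 112
80% CI: t* = 1.289, (59.54, 63.66), width = 2 · t* · s/√n = 4.12
95% CI: t* = 1.981, (58.43, 64.77), width = 2 · t* · s/√n = 6.34

The 95% CI is wider by 6.34 - 4.12 = 2.22.
Higher confidence requires a wider interval.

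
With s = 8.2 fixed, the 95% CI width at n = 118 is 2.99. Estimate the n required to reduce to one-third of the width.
n ≈ 1062

CI width ∝ 1/√n
To reduce width by factor 3, need √n to grow by 3 → need 3² = 9 times as many samples.

Current: n = 118, width = 2.99
New: n = 1062, width ≈ 0.99

Width reduced by factor of 2.99/0.99 = 3.02.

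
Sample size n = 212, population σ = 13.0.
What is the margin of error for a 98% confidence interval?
Margin of error = 2.08

Margin of error = z* · σ/√n
= 2.326 · 13.0/√212
= 2.326 · 13.0/14.5602
= 2.08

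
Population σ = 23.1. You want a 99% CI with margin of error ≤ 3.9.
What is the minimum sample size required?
n ≥ 233

For margin E ≤ 3.9:
n ≥ (z* · σ / E)²
n ≥ (2.576 · 23.1 / 3.9)²
n ≥ 232.80

Minimum n = 233 (rounding up)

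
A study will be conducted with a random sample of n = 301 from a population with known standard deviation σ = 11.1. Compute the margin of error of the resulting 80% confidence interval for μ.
Margin of error = 0.82

Margin of error = z* · σ/√n
= 1.282 · 11.1/√301
= 1.282 · 11.1/17.3494
= 0.82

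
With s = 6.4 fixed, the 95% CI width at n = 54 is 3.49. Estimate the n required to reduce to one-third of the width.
n ≈ 486

CI width ∝ 1/√n
To reduce width by factor 3, need √n to grow by 3 → need 3² = 9 times as many samples.

Current: n = 54, width = 3.49
New: n = 486, width ≈ 1.14

Width reduced by factor of 3.49/1.14 = 3.06.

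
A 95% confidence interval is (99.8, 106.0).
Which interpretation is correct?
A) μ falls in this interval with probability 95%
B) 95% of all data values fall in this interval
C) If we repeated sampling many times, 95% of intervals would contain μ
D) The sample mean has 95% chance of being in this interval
C

A) Wrong — μ is fixed; the randomness lives in the interval, not in μ.
B) Wrong — a CI is about the parameter μ, not individual data values.
C) Correct — this is the frequentist long-run coverage interpretation.
D) Wrong — x̄ is observed and sits in the interval by construction.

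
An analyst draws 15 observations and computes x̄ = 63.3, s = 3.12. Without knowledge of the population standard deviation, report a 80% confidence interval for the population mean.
(62.22, 64.38)

t-interval (σ unknown):
df = n - 1 = 14
t* = 1.345 for 80% confidence

Margin of error = t* · s/√n = 1.345 · 3.12/√15 = 1.08

CI: (62.22, 64.38)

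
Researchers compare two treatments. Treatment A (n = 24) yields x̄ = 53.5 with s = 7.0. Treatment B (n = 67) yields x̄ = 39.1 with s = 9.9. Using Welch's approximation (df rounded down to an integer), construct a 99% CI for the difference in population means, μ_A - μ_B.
(9.41, 19.39)

Difference: x̄₁ - x̄₂ = 14.40
SE = √(s₁²/n₁ + s₂²/n₂) = √(7.0²/24 + 9.9²/67) = 1.8720
df = 57.48 → 57 (Welch–Satterthwaite, rounded down)
t* = 2.665

CI: 14.40 ± 2.665 · 1.8720 = 14.40 ± 4.99 = (9.41, 19.39)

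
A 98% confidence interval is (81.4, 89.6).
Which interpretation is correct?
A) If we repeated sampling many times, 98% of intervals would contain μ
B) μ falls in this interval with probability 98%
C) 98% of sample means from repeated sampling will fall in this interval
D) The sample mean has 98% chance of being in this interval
A

A) Correct — this is the frequentist long-run coverage interpretation.
B) Wrong — μ is fixed; the randomness lives in the interval, not in μ.
C) Wrong — coverage applies to intervals containing μ, not to future x̄ values.
D) Wrong — x̄ is observed and sits in the interval by construction.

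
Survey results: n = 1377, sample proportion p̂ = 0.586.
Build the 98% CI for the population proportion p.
(0.555, 0.617)

Proportion CI:
SE = √(p̂(1-p̂)/n) = √(0.586 · 0.414 / 1377) = 0.01327

z* = 2.326
Margin = z* · SE = 2.326 · 0.01327 = 0.0309

CI: 0.586 ± 0.0309 = (0.555, 0.617)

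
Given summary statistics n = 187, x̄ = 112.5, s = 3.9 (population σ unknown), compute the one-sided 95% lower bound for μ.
μ ≥ 112.03

Lower bound (one-sided):
t* = 1.653 (one-sided for 95%)
Lower bound = x̄ - t* · s/√n = 112.5 - 1.653 · 3.9/√187 = 112.03

We are 95% confident that μ ≥ 112.03.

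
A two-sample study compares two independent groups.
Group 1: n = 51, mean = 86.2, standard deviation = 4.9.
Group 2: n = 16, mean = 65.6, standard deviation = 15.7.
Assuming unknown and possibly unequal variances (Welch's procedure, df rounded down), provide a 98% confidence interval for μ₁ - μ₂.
(10.23, 30.97)

Difference: x̄₁ - x̄₂ = 20.60
SE = √(s₁²/n₁ + s₂²/n₂) = √(4.9²/51 + 15.7²/16) = 3.9845
df = 15.93 → 15 (Welch–Satterthwaite, rounded down)
t* = 2.602

CI: 20.60 ± 2.602 · 3.9845 = 20.60 ± 10.37 = (10.23, 30.97)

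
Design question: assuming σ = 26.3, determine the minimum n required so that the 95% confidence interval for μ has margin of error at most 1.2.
n ≥ 1846

For margin E ≤ 1.2:
n ≥ (z* · σ / E)²
n ≥ (1.960 · 26.3 / 1.2)²
n ≥ 1845.28

Minimum n = 1846 (rounding up)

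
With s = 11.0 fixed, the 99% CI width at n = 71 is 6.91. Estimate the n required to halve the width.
n ≈ 284

CI width ∝ 1/√n
To reduce width by factor 2, need √n to grow by 2 → need 2² = 4 times as many samples.

Current: n = 71, width = 6.91
New: n = 284, width ≈ 3.39

Width reduced by factor of 6.91/3.39 = 2.04.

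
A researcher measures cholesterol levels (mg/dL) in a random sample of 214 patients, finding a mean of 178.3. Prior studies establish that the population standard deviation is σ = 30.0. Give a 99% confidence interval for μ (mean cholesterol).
(173.02, 183.58)

z-interval (σ known):
z* = 2.576 for 99% confidence

Margin of error = z* · σ/√n = 2.576 · 30.0/√214 = 5.28

CI: (178.3 - 5.28, 178.3 + 5.28) = (173.02, 183.58)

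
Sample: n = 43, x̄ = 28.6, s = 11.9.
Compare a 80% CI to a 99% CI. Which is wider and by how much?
99% CI is wider by 5.06

df = 42
80% CI: t* = 1.302, (26.24, 30.96), width = 2 · t* · s/√n = 4.73
99% CI: t* = 2.698, (23.70, 33.50), width = 2 · t* · s/√n = 9.79

The 99% CI is wider by 9.79 - 4.73 = 5.06.
Higher confidence requires a wider interval.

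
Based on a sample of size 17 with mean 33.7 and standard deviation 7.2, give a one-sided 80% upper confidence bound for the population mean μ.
μ ≤ 35.21

Upper bound (one-sided):
t* = 0.865 (one-sided for 80%)
Upper bound = x̄ + t* · s/√n = 33.7 + 0.865 · 7.2/√17 = 35.21

We are 80% confident that μ ≤ 35.21.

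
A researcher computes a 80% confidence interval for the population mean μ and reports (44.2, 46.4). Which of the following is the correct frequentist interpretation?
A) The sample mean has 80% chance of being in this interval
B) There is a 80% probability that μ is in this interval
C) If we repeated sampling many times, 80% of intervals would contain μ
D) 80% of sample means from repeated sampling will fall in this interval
C

A) Wrong — x̄ is observed and sits in the interval by construction.
B) Wrong — μ is fixed; the randomness lives in the interval, not in μ.
C) Correct — this is the frequentist long-run coverage interpretation.
D) Wrong — coverage applies to intervals containing μ, not to future x̄ values.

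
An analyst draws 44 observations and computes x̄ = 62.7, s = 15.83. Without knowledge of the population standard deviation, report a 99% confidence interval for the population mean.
(56.27, 69.13)

t-interval (σ unknown):
df = n - 1 = 43
t* = 2.695 for 99% confidence

Margin of error = t* · s/√n = 2.695 · 15.83/√44 = 6.43

CI: (56.27, 69.13)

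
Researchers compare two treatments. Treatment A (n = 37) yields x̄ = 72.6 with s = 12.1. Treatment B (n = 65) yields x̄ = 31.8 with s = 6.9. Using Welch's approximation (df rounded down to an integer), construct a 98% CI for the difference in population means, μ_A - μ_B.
(35.59, 46.01)

Difference: x̄₁ - x̄₂ = 40.80
SE = √(s₁²/n₁ + s₂²/n₂) = √(12.1²/37 + 6.9²/65) = 2.1655
df = 49.60 → 49 (Welch–Satterthwaite, rounded down)
t* = 2.405

CI: 40.80 ± 2.405 · 2.1655 = 40.80 ± 5.21 = (35.59, 46.01)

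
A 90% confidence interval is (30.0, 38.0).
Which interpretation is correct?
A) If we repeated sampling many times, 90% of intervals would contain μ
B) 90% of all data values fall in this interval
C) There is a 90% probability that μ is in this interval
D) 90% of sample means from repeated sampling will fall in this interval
A

A) Correct — this is the frequentist long-run coverage interpretation.
B) Wrong — a CI is about the parameter μ, not individual data values.
C) Wrong — μ is fixed; the randomness lives in the interval, not in μ.
D) Wrong — coverage applies to intervals containing μ, not to future x̄ values.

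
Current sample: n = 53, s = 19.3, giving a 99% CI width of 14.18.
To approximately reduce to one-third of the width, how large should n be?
n ≈ 477

CI width ∝ 1/√n
To reduce width by factor 3, need √n to grow by 3 → need 3² = 9 times as many samples.

Current: n = 53, width = 14.18
New: n = 477, width ≈ 4.57

Width reduced by factor of 14.18/4.57 = 3.10.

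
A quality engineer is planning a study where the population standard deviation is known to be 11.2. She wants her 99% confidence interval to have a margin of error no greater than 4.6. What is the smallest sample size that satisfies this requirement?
n ≥ 40

For margin E ≤ 4.6:
n ≥ (z* · σ / E)²
n ≥ (2.576 · 11.2 / 4.6)²
n ≥ 39.34

Minimum n = 40 (rounding up)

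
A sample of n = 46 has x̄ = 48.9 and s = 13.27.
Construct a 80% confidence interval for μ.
(46.35, 51.45)

t-interval (σ unknown):
df = n - 1 = 45
t* = 1.301 for 80% confidence

Margin of error = t* · s/√n = 1.301 · 13.27/√46 = 2.55

CI: (46.35, 51.45)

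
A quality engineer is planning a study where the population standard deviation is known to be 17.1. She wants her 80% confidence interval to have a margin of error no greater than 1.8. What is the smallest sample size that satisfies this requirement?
n ≥ 149

For margin E ≤ 1.8:
n ≥ (z* · σ / E)²
n ≥ (1.282 · 17.1 / 1.8)²
n ≥ 148.33

Minimum n = 149 (rounding up)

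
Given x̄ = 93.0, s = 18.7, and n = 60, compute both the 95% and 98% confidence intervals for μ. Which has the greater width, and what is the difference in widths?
98% CI is wider by 1.88

df = 59
95% CI: t* = 2.001, (88.17, 97.83), width = 2 · t* · s/√n = 9.66
98% CI: t* = 2.391, (87.23, 98.77), width = 2 · t* · s/√n = 11.54

The 98% CI is wider by 11.54 - 9.66 = 1.88.
Higher confidence requires a wider interval.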